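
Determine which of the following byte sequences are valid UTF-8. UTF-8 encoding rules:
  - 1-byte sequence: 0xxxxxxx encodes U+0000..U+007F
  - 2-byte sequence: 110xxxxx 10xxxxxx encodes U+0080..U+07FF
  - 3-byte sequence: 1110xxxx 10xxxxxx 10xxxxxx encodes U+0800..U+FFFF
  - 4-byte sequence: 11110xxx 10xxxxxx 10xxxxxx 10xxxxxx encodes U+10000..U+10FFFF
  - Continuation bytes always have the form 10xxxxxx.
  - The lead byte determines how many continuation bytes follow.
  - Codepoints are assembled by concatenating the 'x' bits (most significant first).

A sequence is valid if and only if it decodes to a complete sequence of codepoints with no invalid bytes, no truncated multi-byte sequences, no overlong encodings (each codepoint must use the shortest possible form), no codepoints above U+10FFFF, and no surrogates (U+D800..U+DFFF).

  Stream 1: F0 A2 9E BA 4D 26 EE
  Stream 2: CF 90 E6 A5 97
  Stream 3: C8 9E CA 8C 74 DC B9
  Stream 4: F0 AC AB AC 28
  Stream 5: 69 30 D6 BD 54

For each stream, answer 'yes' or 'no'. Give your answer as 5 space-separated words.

Stream 1: error at byte offset 7. INVALID
Stream 2: decodes cleanly. VALID
Stream 3: decodes cleanly. VALID
Stream 4: decodes cleanly. VALID
Stream 5: decodes cleanly. VALID

Answer: no yes yes yes yes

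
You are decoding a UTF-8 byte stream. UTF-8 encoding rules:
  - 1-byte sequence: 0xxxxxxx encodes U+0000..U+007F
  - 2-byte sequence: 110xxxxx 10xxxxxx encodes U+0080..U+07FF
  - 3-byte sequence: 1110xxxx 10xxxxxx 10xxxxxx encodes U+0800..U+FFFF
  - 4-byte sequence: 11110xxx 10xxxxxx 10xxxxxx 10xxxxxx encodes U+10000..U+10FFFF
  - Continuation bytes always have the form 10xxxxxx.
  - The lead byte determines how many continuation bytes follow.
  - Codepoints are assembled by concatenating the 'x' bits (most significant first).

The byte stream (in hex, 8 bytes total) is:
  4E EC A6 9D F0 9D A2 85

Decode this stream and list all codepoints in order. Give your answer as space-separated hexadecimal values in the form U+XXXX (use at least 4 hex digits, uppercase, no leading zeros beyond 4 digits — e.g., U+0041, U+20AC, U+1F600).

Answer: U+004E U+C99D U+1D885

Derivation:
Byte[0]=4E: 1-byte ASCII. cp=U+004E
Byte[1]=EC: 3-byte lead, need 2 cont bytes. acc=0xC
Byte[2]=A6: continuation. acc=(acc<<6)|0x26=0x326
Byte[3]=9D: continuation. acc=(acc<<6)|0x1D=0xC99D
Completed: cp=U+C99D (starts at byte 1)
Byte[4]=F0: 4-byte lead, need 3 cont bytes. acc=0x0
Byte[5]=9D: continuation. acc=(acc<<6)|0x1D=0x1D
Byte[6]=A2: continuation. acc=(acc<<6)|0x22=0x762
Byte[7]=85: continuation. acc=(acc<<6)|0x05=0x1D885
Completed: cp=U+1D885 (starts at byte 4)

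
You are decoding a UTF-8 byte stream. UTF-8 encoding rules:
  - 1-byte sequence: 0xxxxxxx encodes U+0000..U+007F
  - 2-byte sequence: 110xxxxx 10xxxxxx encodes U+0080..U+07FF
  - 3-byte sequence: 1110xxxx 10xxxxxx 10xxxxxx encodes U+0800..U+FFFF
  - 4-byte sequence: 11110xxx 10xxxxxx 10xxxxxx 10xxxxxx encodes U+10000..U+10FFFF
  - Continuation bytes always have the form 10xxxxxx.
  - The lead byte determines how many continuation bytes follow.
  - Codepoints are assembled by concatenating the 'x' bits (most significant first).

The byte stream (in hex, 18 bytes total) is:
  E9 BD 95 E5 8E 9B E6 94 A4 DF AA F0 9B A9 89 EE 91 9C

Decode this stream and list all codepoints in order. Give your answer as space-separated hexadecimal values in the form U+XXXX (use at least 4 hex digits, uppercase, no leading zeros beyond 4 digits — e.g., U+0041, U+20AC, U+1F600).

Byte[0]=E9: 3-byte lead, need 2 cont bytes. acc=0x9
Byte[1]=BD: continuation. acc=(acc<<6)|0x3D=0x27D
Byte[2]=95: continuation. acc=(acc<<6)|0x15=0x9F55
Completed: cp=U+9F55 (starts at byte 0)
Byte[3]=E5: 3-byte lead, need 2 cont bytes. acc=0x5
Byte[4]=8E: continuation. acc=(acc<<6)|0x0E=0x14E
Byte[5]=9B: continuation. acc=(acc<<6)|0x1B=0x539B
Completed: cp=U+539B (starts at byte 3)
Byte[6]=E6: 3-byte lead, need 2 cont bytes. acc=0x6
Byte[7]=94: continuation. acc=(acc<<6)|0x14=0x194
Byte[8]=A4: continuation. acc=(acc<<6)|0x24=0x6524
Completed: cp=U+6524 (starts at byte 6)
Byte[9]=DF: 2-byte lead, need 1 cont bytes. acc=0x1F
Byte[10]=AA: continuation. acc=(acc<<6)|0x2A=0x7EA
Completed: cp=U+07EA (starts at byte 9)
Byte[11]=F0: 4-byte lead, need 3 cont bytes. acc=0x0
Byte[12]=9B: continuation. acc=(acc<<6)|0x1B=0x1B
Byte[13]=A9: continuation. acc=(acc<<6)|0x29=0x6E9
Byte[14]=89: continuation. acc=(acc<<6)|0x09=0x1BA49
Completed: cp=U+1BA49 (starts at byte 11)
Byte[15]=EE: 3-byte lead, need 2 cont bytes. acc=0xE
Byte[16]=91: continuation. acc=(acc<<6)|0x11=0x391
Byte[17]=9C: continuation. acc=(acc<<6)|0x1C=0xE45C
Completed: cp=U+E45C (starts at byte 15)

Answer: U+9F55 U+539B U+6524 U+07EA U+1BA49 U+E45C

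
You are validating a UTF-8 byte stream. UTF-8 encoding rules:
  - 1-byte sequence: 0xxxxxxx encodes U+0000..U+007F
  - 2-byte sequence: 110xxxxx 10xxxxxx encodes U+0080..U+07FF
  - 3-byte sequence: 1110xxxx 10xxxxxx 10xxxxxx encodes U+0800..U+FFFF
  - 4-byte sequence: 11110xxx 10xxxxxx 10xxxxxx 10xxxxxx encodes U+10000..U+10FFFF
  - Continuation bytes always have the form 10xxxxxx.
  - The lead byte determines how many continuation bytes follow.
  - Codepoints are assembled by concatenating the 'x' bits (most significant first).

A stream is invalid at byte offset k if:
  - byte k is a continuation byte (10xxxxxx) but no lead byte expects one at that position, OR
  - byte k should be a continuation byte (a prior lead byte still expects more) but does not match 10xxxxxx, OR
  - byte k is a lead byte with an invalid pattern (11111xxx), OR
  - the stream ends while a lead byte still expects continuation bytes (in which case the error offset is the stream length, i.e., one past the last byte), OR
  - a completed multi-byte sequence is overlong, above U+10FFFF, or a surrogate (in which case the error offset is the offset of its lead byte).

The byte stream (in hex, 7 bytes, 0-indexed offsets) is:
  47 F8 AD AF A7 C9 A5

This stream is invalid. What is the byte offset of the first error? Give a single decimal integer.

Answer: 1

Derivation:
Byte[0]=47: 1-byte ASCII. cp=U+0047
Byte[1]=F8: INVALID lead byte (not 0xxx/110x/1110/11110)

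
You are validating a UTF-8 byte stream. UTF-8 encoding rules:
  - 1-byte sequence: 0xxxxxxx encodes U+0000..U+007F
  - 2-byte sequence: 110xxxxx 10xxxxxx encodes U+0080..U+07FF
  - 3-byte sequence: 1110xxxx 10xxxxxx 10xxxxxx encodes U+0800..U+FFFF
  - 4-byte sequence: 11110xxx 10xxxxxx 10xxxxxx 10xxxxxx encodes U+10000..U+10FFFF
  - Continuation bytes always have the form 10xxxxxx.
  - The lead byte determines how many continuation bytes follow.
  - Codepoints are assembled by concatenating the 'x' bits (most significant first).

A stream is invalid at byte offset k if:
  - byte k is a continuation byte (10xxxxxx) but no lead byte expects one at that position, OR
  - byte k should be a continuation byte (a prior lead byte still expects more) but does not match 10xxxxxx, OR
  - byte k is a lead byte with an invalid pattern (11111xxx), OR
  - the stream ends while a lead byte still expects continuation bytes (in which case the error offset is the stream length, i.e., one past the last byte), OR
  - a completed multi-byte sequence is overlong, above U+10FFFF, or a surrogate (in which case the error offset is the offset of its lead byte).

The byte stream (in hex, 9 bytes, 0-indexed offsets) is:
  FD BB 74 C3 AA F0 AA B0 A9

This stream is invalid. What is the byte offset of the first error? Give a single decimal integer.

Answer: 0

Derivation:
Byte[0]=FD: INVALID lead byte (not 0xxx/110x/1110/11110)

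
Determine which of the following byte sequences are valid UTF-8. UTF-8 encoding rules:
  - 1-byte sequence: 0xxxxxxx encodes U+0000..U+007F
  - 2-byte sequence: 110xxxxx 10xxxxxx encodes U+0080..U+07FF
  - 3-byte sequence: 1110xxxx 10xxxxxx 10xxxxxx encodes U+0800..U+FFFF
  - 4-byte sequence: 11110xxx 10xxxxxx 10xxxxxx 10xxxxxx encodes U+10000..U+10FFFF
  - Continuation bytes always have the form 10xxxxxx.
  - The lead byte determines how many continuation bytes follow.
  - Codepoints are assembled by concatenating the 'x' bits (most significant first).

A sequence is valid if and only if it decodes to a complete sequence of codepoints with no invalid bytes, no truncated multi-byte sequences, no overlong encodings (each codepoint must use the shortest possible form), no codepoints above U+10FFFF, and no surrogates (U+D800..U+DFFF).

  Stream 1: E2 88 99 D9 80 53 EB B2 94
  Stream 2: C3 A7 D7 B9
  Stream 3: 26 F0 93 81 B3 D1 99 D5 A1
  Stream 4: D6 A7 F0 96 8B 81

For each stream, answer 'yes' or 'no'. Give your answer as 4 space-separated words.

Answer: yes yes yes yes

Derivation:
Stream 1: decodes cleanly. VALID
Stream 2: decodes cleanly. VALID
Stream 3: decodes cleanly. VALID
Stream 4: decodes cleanly. VALID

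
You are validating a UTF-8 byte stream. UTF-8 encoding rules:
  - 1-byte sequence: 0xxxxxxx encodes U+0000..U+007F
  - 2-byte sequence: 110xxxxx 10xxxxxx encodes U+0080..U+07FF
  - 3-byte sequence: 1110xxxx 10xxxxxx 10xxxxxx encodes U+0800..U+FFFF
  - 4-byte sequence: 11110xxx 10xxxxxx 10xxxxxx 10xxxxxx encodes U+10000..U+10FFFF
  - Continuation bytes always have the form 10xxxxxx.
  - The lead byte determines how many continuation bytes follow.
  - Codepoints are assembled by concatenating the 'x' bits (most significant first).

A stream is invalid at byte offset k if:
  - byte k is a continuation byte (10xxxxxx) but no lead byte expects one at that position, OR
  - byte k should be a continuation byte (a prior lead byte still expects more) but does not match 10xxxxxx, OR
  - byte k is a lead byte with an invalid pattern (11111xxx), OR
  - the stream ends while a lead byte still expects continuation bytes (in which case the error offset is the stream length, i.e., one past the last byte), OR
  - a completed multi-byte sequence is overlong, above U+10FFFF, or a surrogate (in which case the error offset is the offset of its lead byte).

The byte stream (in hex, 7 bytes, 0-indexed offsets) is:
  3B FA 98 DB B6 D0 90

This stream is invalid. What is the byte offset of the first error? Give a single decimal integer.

Byte[0]=3B: 1-byte ASCII. cp=U+003B
Byte[1]=FA: INVALID lead byte (not 0xxx/110x/1110/11110)

Answer: 1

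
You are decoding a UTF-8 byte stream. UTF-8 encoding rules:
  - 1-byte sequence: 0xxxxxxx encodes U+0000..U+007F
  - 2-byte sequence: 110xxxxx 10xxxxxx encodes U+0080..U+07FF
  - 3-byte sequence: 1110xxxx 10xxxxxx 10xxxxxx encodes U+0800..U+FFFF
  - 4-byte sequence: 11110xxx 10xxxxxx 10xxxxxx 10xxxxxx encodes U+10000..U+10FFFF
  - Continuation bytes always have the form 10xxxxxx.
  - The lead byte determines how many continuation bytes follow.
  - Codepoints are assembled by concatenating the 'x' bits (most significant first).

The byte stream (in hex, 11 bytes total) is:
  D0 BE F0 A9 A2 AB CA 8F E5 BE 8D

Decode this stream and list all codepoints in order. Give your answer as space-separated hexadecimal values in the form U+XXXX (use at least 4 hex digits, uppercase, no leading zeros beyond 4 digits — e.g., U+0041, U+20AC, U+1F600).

Byte[0]=D0: 2-byte lead, need 1 cont bytes. acc=0x10
Byte[1]=BE: continuation. acc=(acc<<6)|0x3E=0x43E
Completed: cp=U+043E (starts at byte 0)
Byte[2]=F0: 4-byte lead, need 3 cont bytes. acc=0x0
Byte[3]=A9: continuation. acc=(acc<<6)|0x29=0x29
Byte[4]=A2: continuation. acc=(acc<<6)|0x22=0xA62
Byte[5]=AB: continuation. acc=(acc<<6)|0x2B=0x298AB
Completed: cp=U+298AB (starts at byte 2)
Byte[6]=CA: 2-byte lead, need 1 cont bytes. acc=0xA
Byte[7]=8F: continuation. acc=(acc<<6)|0x0F=0x28F
Completed: cp=U+028F (starts at byte 6)
Byte[8]=E5: 3-byte lead, need 2 cont bytes. acc=0x5
Byte[9]=BE: continuation. acc=(acc<<6)|0x3E=0x17E
Byte[10]=8D: continuation. acc=(acc<<6)|0x0D=0x5F8D
Completed: cp=U+5F8D (starts at byte 8)

Answer: U+043E U+298AB U+028F U+5F8D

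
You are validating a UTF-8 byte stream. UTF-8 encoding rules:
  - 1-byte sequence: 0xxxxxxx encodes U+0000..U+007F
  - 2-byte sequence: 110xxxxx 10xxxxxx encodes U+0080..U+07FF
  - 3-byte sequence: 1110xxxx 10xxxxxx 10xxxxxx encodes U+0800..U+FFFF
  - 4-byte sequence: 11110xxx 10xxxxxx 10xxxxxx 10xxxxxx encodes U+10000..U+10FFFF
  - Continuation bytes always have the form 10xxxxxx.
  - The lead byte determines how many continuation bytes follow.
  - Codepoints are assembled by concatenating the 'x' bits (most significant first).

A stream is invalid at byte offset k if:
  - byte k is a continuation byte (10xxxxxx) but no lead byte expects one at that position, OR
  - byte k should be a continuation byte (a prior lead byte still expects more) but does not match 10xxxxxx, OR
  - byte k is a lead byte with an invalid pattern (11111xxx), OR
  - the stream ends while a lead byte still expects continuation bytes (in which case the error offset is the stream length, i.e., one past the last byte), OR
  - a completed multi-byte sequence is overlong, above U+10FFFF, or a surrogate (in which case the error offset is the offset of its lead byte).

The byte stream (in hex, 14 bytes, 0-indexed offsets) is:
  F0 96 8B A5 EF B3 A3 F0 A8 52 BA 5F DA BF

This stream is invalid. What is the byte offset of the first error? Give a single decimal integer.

Answer: 9

Derivation:
Byte[0]=F0: 4-byte lead, need 3 cont bytes. acc=0x0
Byte[1]=96: continuation. acc=(acc<<6)|0x16=0x16
Byte[2]=8B: continuation. acc=(acc<<6)|0x0B=0x58B
Byte[3]=A5: continuation. acc=(acc<<6)|0x25=0x162E5
Completed: cp=U+162E5 (starts at byte 0)
Byte[4]=EF: 3-byte lead, need 2 cont bytes. acc=0xF
Byte[5]=B3: continuation. acc=(acc<<6)|0x33=0x3F3
Byte[6]=A3: continuation. acc=(acc<<6)|0x23=0xFCE3
Completed: cp=U+FCE3 (starts at byte 4)
Byte[7]=F0: 4-byte lead, need 3 cont bytes. acc=0x0
Byte[8]=A8: continuation. acc=(acc<<6)|0x28=0x28
Byte[9]=52: expected 10xxxxxx continuation. INVALID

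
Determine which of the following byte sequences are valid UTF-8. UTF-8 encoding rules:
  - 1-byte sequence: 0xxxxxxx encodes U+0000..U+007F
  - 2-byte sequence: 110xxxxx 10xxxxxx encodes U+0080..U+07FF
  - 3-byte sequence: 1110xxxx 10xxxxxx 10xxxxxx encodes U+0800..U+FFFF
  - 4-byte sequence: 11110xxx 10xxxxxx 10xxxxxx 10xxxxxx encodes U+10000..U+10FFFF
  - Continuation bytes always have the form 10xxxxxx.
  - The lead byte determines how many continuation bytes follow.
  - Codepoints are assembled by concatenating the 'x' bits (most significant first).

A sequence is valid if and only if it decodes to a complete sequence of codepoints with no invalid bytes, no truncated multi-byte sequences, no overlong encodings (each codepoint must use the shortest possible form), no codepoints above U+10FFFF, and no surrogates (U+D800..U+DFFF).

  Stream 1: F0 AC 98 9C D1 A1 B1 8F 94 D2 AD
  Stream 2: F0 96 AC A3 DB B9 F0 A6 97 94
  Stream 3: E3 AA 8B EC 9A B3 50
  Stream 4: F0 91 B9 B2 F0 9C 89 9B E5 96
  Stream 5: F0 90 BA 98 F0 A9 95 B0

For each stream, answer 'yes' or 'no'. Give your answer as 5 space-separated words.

Stream 1: error at byte offset 6. INVALID
Stream 2: decodes cleanly. VALID
Stream 3: decodes cleanly. VALID
Stream 4: error at byte offset 10. INVALID
Stream 5: decodes cleanly. VALID

Answer: no yes yes no yes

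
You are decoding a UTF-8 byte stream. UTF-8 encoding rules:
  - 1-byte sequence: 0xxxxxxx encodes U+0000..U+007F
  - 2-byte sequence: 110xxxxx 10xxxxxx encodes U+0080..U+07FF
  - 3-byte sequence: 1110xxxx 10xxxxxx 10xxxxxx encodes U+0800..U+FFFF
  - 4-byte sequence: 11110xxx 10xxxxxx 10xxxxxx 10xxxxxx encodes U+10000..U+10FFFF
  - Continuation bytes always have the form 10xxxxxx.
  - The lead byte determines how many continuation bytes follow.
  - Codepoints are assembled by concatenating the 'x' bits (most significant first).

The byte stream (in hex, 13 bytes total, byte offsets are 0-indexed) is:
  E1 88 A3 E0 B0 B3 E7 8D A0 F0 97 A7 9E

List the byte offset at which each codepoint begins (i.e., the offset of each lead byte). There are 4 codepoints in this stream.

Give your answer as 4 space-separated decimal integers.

Answer: 0 3 6 9

Derivation:
Byte[0]=E1: 3-byte lead, need 2 cont bytes. acc=0x1
Byte[1]=88: continuation. acc=(acc<<6)|0x08=0x48
Byte[2]=A3: continuation. acc=(acc<<6)|0x23=0x1223
Completed: cp=U+1223 (starts at byte 0)
Byte[3]=E0: 3-byte lead, need 2 cont bytes. acc=0x0
Byte[4]=B0: continuation. acc=(acc<<6)|0x30=0x30
Byte[5]=B3: continuation. acc=(acc<<6)|0x33=0xC33
Completed: cp=U+0C33 (starts at byte 3)
Byte[6]=E7: 3-byte lead, need 2 cont bytes. acc=0x7
Byte[7]=8D: continuation. acc=(acc<<6)|0x0D=0x1CD
Byte[8]=A0: continuation. acc=(acc<<6)|0x20=0x7360
Completed: cp=U+7360 (starts at byte 6)
Byte[9]=F0: 4-byte lead, need 3 cont bytes. acc=0x0
Byte[10]=97: continuation. acc=(acc<<6)|0x17=0x17
Byte[11]=A7: continuation. acc=(acc<<6)|0x27=0x5E7
Byte[12]=9E: continuation. acc=(acc<<6)|0x1E=0x179DE
Completed: cp=U+179DE (starts at byte 9)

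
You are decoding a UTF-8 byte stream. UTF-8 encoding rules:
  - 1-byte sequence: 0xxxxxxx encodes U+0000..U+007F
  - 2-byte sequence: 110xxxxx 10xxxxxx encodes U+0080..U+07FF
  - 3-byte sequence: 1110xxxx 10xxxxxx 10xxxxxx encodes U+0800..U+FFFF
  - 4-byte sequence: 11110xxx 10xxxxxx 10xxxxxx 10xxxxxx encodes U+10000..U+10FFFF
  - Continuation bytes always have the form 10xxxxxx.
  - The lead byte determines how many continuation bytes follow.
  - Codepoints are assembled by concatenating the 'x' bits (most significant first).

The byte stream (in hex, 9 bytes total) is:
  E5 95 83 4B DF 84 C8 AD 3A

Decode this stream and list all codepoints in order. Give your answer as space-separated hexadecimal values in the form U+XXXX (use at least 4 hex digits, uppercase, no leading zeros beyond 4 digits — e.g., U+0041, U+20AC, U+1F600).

Answer: U+5543 U+004B U+07C4 U+022D U+003A

Derivation:
Byte[0]=E5: 3-byte lead, need 2 cont bytes. acc=0x5
Byte[1]=95: continuation. acc=(acc<<6)|0x15=0x155
Byte[2]=83: continuation. acc=(acc<<6)|0x03=0x5543
Completed: cp=U+5543 (starts at byte 0)
Byte[3]=4B: 1-byte ASCII. cp=U+004B
Byte[4]=DF: 2-byte lead, need 1 cont bytes. acc=0x1F
Byte[5]=84: continuation. acc=(acc<<6)|0x04=0x7C4
Completed: cp=U+07C4 (starts at byte 4)
Byte[6]=C8: 2-byte lead, need 1 cont bytes. acc=0x8
Byte[7]=AD: continuation. acc=(acc<<6)|0x2D=0x22D
Completed: cp=U+022D (starts at byte 6)
Byte[8]=3A: 1-byte ASCII. cp=U+003A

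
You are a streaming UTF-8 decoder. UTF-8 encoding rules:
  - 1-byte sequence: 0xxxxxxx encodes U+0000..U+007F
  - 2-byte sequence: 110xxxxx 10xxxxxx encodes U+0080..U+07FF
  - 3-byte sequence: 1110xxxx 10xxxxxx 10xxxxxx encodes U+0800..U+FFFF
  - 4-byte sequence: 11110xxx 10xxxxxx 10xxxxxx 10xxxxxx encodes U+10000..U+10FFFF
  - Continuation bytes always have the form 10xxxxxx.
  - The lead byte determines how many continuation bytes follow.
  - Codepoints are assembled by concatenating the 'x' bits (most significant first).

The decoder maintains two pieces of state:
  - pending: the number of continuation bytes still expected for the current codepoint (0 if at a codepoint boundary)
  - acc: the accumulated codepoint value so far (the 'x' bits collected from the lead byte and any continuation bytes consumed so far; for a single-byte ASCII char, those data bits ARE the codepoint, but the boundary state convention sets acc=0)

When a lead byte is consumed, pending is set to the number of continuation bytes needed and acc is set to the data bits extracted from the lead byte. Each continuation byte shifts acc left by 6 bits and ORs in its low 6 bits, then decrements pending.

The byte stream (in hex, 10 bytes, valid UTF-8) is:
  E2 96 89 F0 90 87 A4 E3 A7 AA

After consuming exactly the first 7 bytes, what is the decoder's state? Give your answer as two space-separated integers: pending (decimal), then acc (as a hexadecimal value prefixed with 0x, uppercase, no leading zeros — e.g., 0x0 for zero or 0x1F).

Answer: 0 0x101E4

Derivation:
Byte[0]=E2: 3-byte lead. pending=2, acc=0x2
Byte[1]=96: continuation. acc=(acc<<6)|0x16=0x96, pending=1
Byte[2]=89: continuation. acc=(acc<<6)|0x09=0x2589, pending=0
Byte[3]=F0: 4-byte lead. pending=3, acc=0x0
Byte[4]=90: continuation. acc=(acc<<6)|0x10=0x10, pending=2
Byte[5]=87: continuation. acc=(acc<<6)|0x07=0x407, pending=1
Byte[6]=A4: continuation. acc=(acc<<6)|0x24=0x101E4, pending=0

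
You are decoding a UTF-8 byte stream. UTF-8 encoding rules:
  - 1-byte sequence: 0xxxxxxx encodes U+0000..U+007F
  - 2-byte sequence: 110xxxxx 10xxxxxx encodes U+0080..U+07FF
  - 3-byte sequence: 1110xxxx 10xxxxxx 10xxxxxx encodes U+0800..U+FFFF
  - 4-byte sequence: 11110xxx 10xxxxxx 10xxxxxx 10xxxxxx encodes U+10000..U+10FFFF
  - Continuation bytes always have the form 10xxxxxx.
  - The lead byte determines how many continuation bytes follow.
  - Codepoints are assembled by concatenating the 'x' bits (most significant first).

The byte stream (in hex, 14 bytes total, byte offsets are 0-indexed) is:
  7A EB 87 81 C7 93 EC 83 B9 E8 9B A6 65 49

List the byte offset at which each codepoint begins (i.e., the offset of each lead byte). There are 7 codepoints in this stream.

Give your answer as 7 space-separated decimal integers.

Byte[0]=7A: 1-byte ASCII. cp=U+007A
Byte[1]=EB: 3-byte lead, need 2 cont bytes. acc=0xB
Byte[2]=87: continuation. acc=(acc<<6)|0x07=0x2C7
Byte[3]=81: continuation. acc=(acc<<6)|0x01=0xB1C1
Completed: cp=U+B1C1 (starts at byte 1)
Byte[4]=C7: 2-byte lead, need 1 cont bytes. acc=0x7
Byte[5]=93: continuation. acc=(acc<<6)|0x13=0x1D3
Completed: cp=U+01D3 (starts at byte 4)
Byte[6]=EC: 3-byte lead, need 2 cont bytes. acc=0xC
Byte[7]=83: continuation. acc=(acc<<6)|0x03=0x303
Byte[8]=B9: continuation. acc=(acc<<6)|0x39=0xC0F9
Completed: cp=U+C0F9 (starts at byte 6)
Byte[9]=E8: 3-byte lead, need 2 cont bytes. acc=0x8
Byte[10]=9B: continuation. acc=(acc<<6)|0x1B=0x21B
Byte[11]=A6: continuation. acc=(acc<<6)|0x26=0x86E6
Completed: cp=U+86E6 (starts at byte 9)
Byte[12]=65: 1-byte ASCII. cp=U+0065
Byte[13]=49: 1-byte ASCII. cp=U+0049

Answer: 0 1 4 6 9 12 13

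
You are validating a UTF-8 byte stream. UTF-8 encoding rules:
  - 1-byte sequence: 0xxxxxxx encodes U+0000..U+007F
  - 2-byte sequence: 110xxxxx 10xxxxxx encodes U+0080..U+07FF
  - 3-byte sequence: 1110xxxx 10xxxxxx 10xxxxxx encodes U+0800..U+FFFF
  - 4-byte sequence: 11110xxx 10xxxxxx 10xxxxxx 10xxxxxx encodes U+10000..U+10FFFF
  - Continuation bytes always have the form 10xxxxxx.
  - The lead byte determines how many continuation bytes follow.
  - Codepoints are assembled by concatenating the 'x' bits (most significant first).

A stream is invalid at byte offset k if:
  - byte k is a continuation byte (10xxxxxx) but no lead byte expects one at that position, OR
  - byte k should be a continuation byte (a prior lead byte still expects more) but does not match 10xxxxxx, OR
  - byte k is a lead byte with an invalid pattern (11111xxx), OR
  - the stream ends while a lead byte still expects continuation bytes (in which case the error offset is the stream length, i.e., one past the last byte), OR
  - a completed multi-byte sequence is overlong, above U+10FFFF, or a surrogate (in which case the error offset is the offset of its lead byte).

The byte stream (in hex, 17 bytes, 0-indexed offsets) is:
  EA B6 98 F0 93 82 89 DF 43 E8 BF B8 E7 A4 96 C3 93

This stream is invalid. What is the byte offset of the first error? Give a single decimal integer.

Answer: 8

Derivation:
Byte[0]=EA: 3-byte lead, need 2 cont bytes. acc=0xA
Byte[1]=B6: continuation. acc=(acc<<6)|0x36=0x2B6
Byte[2]=98: continuation. acc=(acc<<6)|0x18=0xAD98
Completed: cp=U+AD98 (starts at byte 0)
Byte[3]=F0: 4-byte lead, need 3 cont bytes. acc=0x0
Byte[4]=93: continuation. acc=(acc<<6)|0x13=0x13
Byte[5]=82: continuation. acc=(acc<<6)|0x02=0x4C2
Byte[6]=89: continuation. acc=(acc<<6)|0x09=0x13089
Completed: cp=U+13089 (starts at byte 3)
Byte[7]=DF: 2-byte lead, need 1 cont bytes. acc=0x1F
Byte[8]=43: expected 10xxxxxx continuation. INVALID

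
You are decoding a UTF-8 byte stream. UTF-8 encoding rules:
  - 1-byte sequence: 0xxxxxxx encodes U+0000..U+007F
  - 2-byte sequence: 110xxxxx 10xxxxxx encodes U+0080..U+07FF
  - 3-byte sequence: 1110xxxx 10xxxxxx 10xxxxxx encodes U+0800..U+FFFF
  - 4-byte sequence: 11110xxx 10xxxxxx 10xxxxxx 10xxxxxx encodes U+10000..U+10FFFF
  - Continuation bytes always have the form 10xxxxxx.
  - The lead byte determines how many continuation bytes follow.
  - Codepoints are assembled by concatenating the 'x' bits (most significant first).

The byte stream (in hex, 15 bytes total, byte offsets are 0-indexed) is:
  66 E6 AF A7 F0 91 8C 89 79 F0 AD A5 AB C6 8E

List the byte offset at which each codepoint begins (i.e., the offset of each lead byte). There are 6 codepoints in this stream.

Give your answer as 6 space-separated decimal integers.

Byte[0]=66: 1-byte ASCII. cp=U+0066
Byte[1]=E6: 3-byte lead, need 2 cont bytes. acc=0x6
Byte[2]=AF: continuation. acc=(acc<<6)|0x2F=0x1AF
Byte[3]=A7: continuation. acc=(acc<<6)|0x27=0x6BE7
Completed: cp=U+6BE7 (starts at byte 1)
Byte[4]=F0: 4-byte lead, need 3 cont bytes. acc=0x0
Byte[5]=91: continuation. acc=(acc<<6)|0x11=0x11
Byte[6]=8C: continuation. acc=(acc<<6)|0x0C=0x44C
Byte[7]=89: continuation. acc=(acc<<6)|0x09=0x11309
Completed: cp=U+11309 (starts at byte 4)
Byte[8]=79: 1-byte ASCII. cp=U+0079
Byte[9]=F0: 4-byte lead, need 3 cont bytes. acc=0x0
Byte[10]=AD: continuation. acc=(acc<<6)|0x2D=0x2D
Byte[11]=A5: continuation. acc=(acc<<6)|0x25=0xB65
Byte[12]=AB: continuation. acc=(acc<<6)|0x2B=0x2D96B
Completed: cp=U+2D96B (starts at byte 9)
Byte[13]=C6: 2-byte lead, need 1 cont bytes. acc=0x6
Byte[14]=8E: continuation. acc=(acc<<6)|0x0E=0x18E
Completed: cp=U+018E (starts at byte 13)

Answer: 0 1 4 8 9 13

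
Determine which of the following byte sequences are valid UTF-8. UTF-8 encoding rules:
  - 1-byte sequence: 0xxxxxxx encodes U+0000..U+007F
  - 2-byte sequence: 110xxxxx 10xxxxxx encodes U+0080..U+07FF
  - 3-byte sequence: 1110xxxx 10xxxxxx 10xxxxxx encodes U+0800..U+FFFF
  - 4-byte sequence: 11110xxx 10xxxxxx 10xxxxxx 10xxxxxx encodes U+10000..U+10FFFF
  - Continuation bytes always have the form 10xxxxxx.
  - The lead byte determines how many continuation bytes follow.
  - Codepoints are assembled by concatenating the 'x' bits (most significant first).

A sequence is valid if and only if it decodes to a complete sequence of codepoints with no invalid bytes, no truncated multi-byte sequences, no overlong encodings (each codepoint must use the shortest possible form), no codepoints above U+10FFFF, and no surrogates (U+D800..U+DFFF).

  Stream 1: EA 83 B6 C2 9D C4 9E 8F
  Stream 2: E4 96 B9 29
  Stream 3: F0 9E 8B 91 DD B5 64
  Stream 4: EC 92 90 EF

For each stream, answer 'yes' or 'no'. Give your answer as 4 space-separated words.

Answer: no yes yes no

Derivation:
Stream 1: error at byte offset 7. INVALID
Stream 2: decodes cleanly. VALID
Stream 3: decodes cleanly. VALID
Stream 4: error at byte offset 4. INVALID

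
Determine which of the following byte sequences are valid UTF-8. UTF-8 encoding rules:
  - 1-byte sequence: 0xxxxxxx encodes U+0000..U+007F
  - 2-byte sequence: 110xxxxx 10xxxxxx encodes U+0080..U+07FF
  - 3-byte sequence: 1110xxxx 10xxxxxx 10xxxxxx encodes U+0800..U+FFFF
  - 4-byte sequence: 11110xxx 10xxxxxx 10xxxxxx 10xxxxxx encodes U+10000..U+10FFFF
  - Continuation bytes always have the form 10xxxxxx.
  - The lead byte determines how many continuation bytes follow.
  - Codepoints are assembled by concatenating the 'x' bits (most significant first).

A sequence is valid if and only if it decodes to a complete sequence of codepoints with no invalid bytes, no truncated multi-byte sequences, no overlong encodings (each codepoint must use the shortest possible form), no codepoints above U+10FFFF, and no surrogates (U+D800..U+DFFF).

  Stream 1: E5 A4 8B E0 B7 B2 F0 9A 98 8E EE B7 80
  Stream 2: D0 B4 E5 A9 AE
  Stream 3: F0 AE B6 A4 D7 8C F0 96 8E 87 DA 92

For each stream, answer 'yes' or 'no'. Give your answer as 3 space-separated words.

Answer: yes yes yes

Derivation:
Stream 1: decodes cleanly. VALID
Stream 2: decodes cleanly. VALID
Stream 3: decodes cleanly. VALID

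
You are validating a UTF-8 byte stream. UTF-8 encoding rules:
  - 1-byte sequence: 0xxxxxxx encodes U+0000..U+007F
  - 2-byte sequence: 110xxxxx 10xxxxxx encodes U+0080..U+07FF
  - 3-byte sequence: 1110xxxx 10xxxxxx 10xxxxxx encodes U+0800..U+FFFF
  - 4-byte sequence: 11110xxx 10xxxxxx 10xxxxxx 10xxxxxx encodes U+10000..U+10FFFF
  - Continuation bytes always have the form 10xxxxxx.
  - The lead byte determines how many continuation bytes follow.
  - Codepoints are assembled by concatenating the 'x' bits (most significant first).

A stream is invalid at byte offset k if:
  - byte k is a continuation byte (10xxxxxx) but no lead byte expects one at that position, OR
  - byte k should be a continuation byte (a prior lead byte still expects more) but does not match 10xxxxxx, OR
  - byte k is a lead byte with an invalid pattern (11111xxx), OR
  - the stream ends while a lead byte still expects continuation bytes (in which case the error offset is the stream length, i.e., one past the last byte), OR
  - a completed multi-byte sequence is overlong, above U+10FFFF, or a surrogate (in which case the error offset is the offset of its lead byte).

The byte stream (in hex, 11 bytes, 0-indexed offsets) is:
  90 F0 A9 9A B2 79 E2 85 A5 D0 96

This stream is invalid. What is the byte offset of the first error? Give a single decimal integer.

Answer: 0

Derivation:
Byte[0]=90: INVALID lead byte (not 0xxx/110x/1110/11110)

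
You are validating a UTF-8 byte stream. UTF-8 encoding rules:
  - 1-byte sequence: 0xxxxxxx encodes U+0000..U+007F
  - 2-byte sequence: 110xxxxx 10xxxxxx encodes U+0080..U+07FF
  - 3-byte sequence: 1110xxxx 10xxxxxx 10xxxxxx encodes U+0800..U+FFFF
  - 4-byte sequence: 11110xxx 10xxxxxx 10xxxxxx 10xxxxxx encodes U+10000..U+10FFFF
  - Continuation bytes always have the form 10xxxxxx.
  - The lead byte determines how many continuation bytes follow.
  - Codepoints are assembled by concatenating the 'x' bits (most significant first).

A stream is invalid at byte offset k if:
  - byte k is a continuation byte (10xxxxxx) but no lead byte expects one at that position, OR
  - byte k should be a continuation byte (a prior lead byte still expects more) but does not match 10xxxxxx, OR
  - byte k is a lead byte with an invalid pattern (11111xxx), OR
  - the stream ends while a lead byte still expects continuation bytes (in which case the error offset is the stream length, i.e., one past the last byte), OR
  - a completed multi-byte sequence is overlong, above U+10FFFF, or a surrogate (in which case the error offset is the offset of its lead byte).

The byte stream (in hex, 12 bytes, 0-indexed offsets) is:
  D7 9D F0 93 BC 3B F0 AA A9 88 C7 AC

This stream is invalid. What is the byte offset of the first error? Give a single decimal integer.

Byte[0]=D7: 2-byte lead, need 1 cont bytes. acc=0x17
Byte[1]=9D: continuation. acc=(acc<<6)|0x1D=0x5DD
Completed: cp=U+05DD (starts at byte 0)
Byte[2]=F0: 4-byte lead, need 3 cont bytes. acc=0x0
Byte[3]=93: continuation. acc=(acc<<6)|0x13=0x13
Byte[4]=BC: continuation. acc=(acc<<6)|0x3C=0x4FC
Byte[5]=3B: expected 10xxxxxx continuation. INVALID

Answer: 5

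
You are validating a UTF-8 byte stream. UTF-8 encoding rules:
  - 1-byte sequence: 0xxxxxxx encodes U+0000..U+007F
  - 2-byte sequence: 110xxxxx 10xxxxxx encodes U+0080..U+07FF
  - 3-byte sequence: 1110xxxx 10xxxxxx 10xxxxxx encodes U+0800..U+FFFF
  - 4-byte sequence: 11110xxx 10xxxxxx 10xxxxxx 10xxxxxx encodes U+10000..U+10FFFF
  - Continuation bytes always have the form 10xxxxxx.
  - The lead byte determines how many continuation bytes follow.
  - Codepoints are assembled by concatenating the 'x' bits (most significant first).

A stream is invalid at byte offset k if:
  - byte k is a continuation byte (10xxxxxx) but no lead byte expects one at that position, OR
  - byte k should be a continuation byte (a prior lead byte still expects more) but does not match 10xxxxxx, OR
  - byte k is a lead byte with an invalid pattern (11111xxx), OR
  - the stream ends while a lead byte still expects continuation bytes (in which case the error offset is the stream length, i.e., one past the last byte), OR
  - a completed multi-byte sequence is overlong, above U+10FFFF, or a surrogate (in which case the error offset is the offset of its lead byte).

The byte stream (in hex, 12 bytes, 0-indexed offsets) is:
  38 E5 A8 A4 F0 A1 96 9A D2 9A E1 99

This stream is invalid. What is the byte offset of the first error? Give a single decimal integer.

Answer: 12

Derivation:
Byte[0]=38: 1-byte ASCII. cp=U+0038
Byte[1]=E5: 3-byte lead, need 2 cont bytes. acc=0x5
Byte[2]=A8: continuation. acc=(acc<<6)|0x28=0x168
Byte[3]=A4: continuation. acc=(acc<<6)|0x24=0x5A24
Completed: cp=U+5A24 (starts at byte 1)
Byte[4]=F0: 4-byte lead, need 3 cont bytes. acc=0x0
Byte[5]=A1: continuation. acc=(acc<<6)|0x21=0x21
Byte[6]=96: continuation. acc=(acc<<6)|0x16=0x856
Byte[7]=9A: continuation. acc=(acc<<6)|0x1A=0x2159A
Completed: cp=U+2159A (starts at byte 4)
Byte[8]=D2: 2-byte lead, need 1 cont bytes. acc=0x12
Byte[9]=9A: continuation. acc=(acc<<6)|0x1A=0x49A
Completed: cp=U+049A (starts at byte 8)
Byte[10]=E1: 3-byte lead, need 2 cont bytes. acc=0x1
Byte[11]=99: continuation. acc=(acc<<6)|0x19=0x59
Byte[12]: stream ended, expected continuation. INVALID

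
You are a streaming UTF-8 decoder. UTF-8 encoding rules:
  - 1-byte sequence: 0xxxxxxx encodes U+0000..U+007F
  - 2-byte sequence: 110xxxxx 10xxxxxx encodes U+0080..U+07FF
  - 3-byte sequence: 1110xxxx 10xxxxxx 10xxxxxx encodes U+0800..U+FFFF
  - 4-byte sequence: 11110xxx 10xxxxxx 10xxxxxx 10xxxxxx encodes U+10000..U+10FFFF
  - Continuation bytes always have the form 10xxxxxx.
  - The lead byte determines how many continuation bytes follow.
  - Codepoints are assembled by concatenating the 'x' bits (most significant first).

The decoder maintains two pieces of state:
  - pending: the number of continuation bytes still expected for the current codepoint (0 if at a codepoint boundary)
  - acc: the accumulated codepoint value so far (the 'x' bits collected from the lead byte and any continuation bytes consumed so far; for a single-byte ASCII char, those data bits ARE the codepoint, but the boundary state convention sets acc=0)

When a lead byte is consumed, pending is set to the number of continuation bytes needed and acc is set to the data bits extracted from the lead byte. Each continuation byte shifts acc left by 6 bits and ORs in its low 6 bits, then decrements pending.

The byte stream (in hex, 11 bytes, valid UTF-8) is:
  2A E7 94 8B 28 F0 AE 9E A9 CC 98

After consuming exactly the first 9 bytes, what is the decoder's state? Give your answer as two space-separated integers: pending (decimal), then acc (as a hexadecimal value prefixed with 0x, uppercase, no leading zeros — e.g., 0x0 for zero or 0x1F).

Byte[0]=2A: 1-byte. pending=0, acc=0x0
Byte[1]=E7: 3-byte lead. pending=2, acc=0x7
Byte[2]=94: continuation. acc=(acc<<6)|0x14=0x1D4, pending=1
Byte[3]=8B: continuation. acc=(acc<<6)|0x0B=0x750B, pending=0
Byte[4]=28: 1-byte. pending=0, acc=0x0
Byte[5]=F0: 4-byte lead. pending=3, acc=0x0
Byte[6]=AE: continuation. acc=(acc<<6)|0x2E=0x2E, pending=2
Byte[7]=9E: continuation. acc=(acc<<6)|0x1E=0xB9E, pending=1
Byte[8]=A9: continuation. acc=(acc<<6)|0x29=0x2E7A9, pending=0

Answer: 0 0x2E7A9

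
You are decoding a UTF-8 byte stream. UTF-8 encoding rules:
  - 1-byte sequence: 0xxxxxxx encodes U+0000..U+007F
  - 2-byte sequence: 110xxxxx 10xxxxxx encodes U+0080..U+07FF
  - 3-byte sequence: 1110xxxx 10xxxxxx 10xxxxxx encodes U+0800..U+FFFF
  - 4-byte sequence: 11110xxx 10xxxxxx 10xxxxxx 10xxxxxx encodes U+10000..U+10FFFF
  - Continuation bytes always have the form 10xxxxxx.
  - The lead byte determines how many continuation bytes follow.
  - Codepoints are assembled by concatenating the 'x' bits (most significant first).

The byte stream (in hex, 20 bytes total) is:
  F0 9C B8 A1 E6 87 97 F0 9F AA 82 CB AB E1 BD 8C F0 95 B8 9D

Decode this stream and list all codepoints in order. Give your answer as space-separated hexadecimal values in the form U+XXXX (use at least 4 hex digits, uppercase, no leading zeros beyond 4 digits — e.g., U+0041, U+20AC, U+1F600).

Answer: U+1CE21 U+61D7 U+1FA82 U+02EB U+1F4C U+15E1D

Derivation:
Byte[0]=F0: 4-byte lead, need 3 cont bytes. acc=0x0
Byte[1]=9C: continuation. acc=(acc<<6)|0x1C=0x1C
Byte[2]=B8: continuation. acc=(acc<<6)|0x38=0x738
Byte[3]=A1: continuation. acc=(acc<<6)|0x21=0x1CE21
Completed: cp=U+1CE21 (starts at byte 0)
Byte[4]=E6: 3-byte lead, need 2 cont bytes. acc=0x6
Byte[5]=87: continuation. acc=(acc<<6)|0x07=0x187
Byte[6]=97: continuation. acc=(acc<<6)|0x17=0x61D7
Completed: cp=U+61D7 (starts at byte 4)
Byte[7]=F0: 4-byte lead, need 3 cont bytes. acc=0x0
Byte[8]=9F: continuation. acc=(acc<<6)|0x1F=0x1F
Byte[9]=AA: continuation. acc=(acc<<6)|0x2A=0x7EA
Byte[10]=82: continuation. acc=(acc<<6)|0x02=0x1FA82
Completed: cp=U+1FA82 (starts at byte 7)
Byte[11]=CB: 2-byte lead, need 1 cont bytes. acc=0xB
Byte[12]=AB: continuation. acc=(acc<<6)|0x2B=0x2EB
Completed: cp=U+02EB (starts at byte 11)
Byte[13]=E1: 3-byte lead, need 2 cont bytes. acc=0x1
Byte[14]=BD: continuation. acc=(acc<<6)|0x3D=0x7D
Byte[15]=8C: continuation. acc=(acc<<6)|0x0C=0x1F4C
Completed: cp=U+1F4C (starts at byte 13)
Byte[16]=F0: 4-byte lead, need 3 cont bytes. acc=0x0
Byte[17]=95: continuation. acc=(acc<<6)|0x15=0x15
Byte[18]=B8: continuation. acc=(acc<<6)|0x38=0x578
Byte[19]=9D: continuation. acc=(acc<<6)|0x1D=0x15E1D
Completed: cp=U+15E1D (starts at byte 16)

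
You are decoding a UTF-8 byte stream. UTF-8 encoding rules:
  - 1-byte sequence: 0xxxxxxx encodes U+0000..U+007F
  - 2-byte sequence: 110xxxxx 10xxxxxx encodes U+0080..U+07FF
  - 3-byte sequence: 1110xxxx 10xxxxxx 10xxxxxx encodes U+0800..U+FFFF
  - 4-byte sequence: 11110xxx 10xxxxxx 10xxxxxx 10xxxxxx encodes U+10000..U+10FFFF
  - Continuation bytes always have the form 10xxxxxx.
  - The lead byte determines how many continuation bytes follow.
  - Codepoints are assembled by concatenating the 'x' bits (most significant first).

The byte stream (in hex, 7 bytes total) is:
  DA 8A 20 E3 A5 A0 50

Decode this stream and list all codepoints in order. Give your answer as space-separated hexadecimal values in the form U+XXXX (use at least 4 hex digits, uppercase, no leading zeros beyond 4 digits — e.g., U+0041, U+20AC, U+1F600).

Answer: U+068A U+0020 U+3960 U+0050

Derivation:
Byte[0]=DA: 2-byte lead, need 1 cont bytes. acc=0x1A
Byte[1]=8A: continuation. acc=(acc<<6)|0x0A=0x68A
Completed: cp=U+068A (starts at byte 0)
Byte[2]=20: 1-byte ASCII. cp=U+0020
Byte[3]=E3: 3-byte lead, need 2 cont bytes. acc=0x3
Byte[4]=A5: continuation. acc=(acc<<6)|0x25=0xE5
Byte[5]=A0: continuation. acc=(acc<<6)|0x20=0x3960
Completed: cp=U+3960 (starts at byte 3)
Byte[6]=50: 1-byte ASCII. cp=U+0050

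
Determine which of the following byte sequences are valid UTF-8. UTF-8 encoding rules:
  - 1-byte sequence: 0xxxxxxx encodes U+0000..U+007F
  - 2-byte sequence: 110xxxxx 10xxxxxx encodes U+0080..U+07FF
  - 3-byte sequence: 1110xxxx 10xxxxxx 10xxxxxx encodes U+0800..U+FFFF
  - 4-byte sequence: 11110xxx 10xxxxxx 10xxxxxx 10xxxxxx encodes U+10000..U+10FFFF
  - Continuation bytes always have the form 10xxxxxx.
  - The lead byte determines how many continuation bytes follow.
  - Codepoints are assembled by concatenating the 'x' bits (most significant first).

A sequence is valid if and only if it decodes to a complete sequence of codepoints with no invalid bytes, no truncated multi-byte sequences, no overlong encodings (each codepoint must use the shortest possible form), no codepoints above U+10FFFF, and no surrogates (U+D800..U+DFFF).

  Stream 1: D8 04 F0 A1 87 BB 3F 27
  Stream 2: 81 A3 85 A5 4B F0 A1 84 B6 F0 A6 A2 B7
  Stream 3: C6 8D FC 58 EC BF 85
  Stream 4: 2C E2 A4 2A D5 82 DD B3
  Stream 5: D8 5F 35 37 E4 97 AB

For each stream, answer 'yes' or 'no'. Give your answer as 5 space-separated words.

Answer: no no no no no

Derivation:
Stream 1: error at byte offset 1. INVALID
Stream 2: error at byte offset 0. INVALID
Stream 3: error at byte offset 2. INVALID
Stream 4: error at byte offset 3. INVALID
Stream 5: error at byte offset 1. INVALID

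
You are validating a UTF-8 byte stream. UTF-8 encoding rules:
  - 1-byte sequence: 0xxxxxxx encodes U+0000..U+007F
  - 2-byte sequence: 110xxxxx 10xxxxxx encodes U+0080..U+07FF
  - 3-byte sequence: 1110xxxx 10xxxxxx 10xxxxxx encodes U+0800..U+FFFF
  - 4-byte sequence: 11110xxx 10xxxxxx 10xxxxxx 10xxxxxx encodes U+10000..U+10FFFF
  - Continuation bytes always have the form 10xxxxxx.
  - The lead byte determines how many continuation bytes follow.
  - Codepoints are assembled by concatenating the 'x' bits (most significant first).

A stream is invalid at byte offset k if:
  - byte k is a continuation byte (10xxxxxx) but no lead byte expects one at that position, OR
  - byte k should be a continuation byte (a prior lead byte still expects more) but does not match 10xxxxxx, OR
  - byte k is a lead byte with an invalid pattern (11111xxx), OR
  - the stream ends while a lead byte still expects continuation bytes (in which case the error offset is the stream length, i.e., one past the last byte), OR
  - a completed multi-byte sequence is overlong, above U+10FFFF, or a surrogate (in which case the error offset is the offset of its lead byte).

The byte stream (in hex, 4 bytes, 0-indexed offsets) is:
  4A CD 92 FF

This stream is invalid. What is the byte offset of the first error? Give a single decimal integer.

Answer: 3

Derivation:
Byte[0]=4A: 1-byte ASCII. cp=U+004A
Byte[1]=CD: 2-byte lead, need 1 cont bytes. acc=0xD
Byte[2]=92: continuation. acc=(acc<<6)|0x12=0x352
Completed: cp=U+0352 (starts at byte 1)
Byte[3]=FF: INVALID lead byte (not 0xxx/110x/1110/11110)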